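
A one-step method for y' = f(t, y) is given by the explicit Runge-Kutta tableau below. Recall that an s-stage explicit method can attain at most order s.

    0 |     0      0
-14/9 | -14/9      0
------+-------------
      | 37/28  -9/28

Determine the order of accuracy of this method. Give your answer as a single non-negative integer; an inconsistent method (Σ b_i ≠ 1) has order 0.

2

b = (37/28, -9/28)
c = (0, -14/9)
Σ b_i: 37/28·1 + (-9/28)·1 = 1 ✓
b·c: (-9/28)·(-14/9) = 1/2 ✓; 2 stages ⇒ order 2.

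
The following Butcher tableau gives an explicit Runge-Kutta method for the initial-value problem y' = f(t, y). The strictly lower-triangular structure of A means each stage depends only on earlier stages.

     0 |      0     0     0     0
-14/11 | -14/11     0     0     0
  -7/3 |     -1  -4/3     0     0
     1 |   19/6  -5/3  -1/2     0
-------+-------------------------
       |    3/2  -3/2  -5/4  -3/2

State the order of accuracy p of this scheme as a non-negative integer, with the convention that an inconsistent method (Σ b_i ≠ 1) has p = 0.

b = (3/2, -3/2, -5/4, -3/2)
c = (0, -14/11, -7/3, 1)
Ac = (0, 0, 56/33, 217/66)
Σ b_i: 3/2·1 + (-3/2)·1 + (-5/4)·1 + (-3/2)·1 = -11/4 ≠ 1 ⇒ order 0.

0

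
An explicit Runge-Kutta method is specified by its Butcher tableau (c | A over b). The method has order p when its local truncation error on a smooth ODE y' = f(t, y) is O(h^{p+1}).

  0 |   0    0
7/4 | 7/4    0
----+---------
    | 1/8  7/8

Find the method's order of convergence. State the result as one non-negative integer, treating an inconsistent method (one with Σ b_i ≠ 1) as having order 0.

1

b = (1/8, 7/8)
c = (0, 7/4)
Σ b_i: 1/8·1 + 7/8·1 = 1 ✓
b·c: 7/8·7/4 = 49/32 ≠ 1/2 ⇒ order 1.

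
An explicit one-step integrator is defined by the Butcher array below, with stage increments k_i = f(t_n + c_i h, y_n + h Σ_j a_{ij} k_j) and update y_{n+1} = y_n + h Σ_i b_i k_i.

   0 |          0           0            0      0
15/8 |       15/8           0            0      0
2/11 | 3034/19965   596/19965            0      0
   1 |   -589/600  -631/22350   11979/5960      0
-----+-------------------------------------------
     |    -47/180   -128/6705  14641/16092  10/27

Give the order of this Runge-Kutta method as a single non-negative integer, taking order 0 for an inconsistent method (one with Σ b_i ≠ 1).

4

b = (-47/180, -128/6705, 14641/16092, 10/27)
c = (0, 15/8, 2/11, 1)
Ac = (0, 0, 149/2662, 5/16)
Σ b_i: (-47/180)·1 + (-128/6705)·1 + 14641/16092·1 + 10/27·1 = 1 ✓
b·c: (-128/6705)·15/8 + 14641/16092·2/11 + 10/27·1 = 1/2 ✓
b·c²: (-128/6705)·225/64 + 14641/16092·4/121 + 10/27·1 = 1/3 ✓
b·Ac: 14641/16092·149/2662 + 10/27·5/16 = 1/6 ✓
b·c³: (-128/6705)·3375/512 + 14641/16092·8/1331 + 10/27·1 = 1/4 ✓
b·(c∘Ac): 14641/16092·149/14641 + 10/27·5/16 = 1/8 ✓
b·Ac²: 14641/16092·2235/21296 + 10/27·(-21/640) = 1/12 ✓
b·A²c: 10/27·9/80 = 1/24 ✓; 4 stages ⇒ order 4.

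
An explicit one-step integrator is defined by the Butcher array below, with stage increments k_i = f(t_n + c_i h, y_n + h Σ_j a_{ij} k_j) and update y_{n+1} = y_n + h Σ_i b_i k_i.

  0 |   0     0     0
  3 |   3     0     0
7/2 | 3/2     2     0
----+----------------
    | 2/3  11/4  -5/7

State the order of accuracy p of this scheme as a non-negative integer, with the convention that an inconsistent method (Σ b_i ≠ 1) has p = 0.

0

b = (2/3, 11/4, -5/7)
c = (0, 3, 7/2)
Ac = (0, 0, 6)
Σ b_i: 2/3·1 + 11/4·1 + (-5/7)·1 = 227/84 ≠ 1 ⇒ order 0.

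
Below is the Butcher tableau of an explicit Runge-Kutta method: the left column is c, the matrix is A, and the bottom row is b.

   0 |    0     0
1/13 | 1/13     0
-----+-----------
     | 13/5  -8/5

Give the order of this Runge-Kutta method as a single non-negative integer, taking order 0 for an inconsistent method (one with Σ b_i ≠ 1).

1

b = (13/5, -8/5)
c = (0, 1/13)
Σ b_i: 13/5·1 + (-8/5)·1 = 1 ✓
b·c: (-8/5)·1/13 = -8/65 ≠ 1/2 ⇒ order 1.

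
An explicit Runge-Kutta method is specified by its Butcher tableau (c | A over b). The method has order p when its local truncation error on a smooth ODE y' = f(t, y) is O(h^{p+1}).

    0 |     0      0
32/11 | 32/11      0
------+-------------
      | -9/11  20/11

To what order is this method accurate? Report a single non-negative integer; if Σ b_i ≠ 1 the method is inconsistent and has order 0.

1

b = (-9/11, 20/11)
c = (0, 32/11)
Σ b_i: (-9/11)·1 + 20/11·1 = 1 ✓
b·c: 20/11·32/11 = 640/121 ≠ 1/2 ⇒ order 1.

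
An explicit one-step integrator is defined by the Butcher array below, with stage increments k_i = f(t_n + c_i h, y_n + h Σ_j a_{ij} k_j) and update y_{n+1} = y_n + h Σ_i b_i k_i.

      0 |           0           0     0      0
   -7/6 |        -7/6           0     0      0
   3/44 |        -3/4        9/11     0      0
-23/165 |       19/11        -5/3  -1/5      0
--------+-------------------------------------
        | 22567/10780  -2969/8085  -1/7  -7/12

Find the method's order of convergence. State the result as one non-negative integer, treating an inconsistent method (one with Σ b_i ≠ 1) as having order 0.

b = (22567/10780, -2969/8085, -1/7, -7/12)
c = (0, -7/6, 3/44, -23/165)
Ac = (0, 0, -21/22, 3823/1980)
Σ b_i: 22567/10780·1 + (-2969/8085)·1 + (-1/7)·1 + (-7/12)·1 = 1 ✓
b·c: (-2969/8085)·(-7/6) + (-1/7)·3/44 + (-7/12)·(-23/165) = 1/2 ✓
b·c²: (-2969/8085)·49/36 + (-1/7)·9/1936 + (-7/12)·529/27225 = -1560673/3049200 ≠ 1/3 ⇒ order 2.
b·Ac: (-1/7)·(-21/22) + (-7/12)·3823/1980 = -23521/23760 ≠ 1/6

2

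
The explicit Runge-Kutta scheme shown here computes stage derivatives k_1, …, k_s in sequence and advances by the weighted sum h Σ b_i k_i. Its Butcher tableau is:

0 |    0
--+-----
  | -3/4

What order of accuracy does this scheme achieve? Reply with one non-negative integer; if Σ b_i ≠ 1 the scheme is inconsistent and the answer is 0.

0

b = (-3/4)
c = (0)
Σ b_i: (-3/4)·1 = -3/4 ≠ 1 ⇒ order 0.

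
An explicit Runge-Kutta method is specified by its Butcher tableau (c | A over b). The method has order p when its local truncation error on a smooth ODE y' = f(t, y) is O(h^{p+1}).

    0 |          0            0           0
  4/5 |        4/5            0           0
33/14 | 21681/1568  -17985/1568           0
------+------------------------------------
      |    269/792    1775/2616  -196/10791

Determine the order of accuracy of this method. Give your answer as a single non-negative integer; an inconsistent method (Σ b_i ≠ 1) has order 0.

b = (269/792, 1775/2616, -196/10791)
c = (0, 4/5, 33/14)
Ac = (0, 0, -3597/392)
Σ b_i: 269/792·1 + 1775/2616·1 + (-196/10791)·1 = 1 ✓
b·c: 1775/2616·4/5 + (-196/10791)·33/14 = 1/2 ✓
b·c²: 1775/2616·16/25 + (-196/10791)·1089/196 = 1/3 ✓
b·Ac: (-196/10791)·(-3597/392) = 1/6 ✓; 3 stages ⇒ order 3.

3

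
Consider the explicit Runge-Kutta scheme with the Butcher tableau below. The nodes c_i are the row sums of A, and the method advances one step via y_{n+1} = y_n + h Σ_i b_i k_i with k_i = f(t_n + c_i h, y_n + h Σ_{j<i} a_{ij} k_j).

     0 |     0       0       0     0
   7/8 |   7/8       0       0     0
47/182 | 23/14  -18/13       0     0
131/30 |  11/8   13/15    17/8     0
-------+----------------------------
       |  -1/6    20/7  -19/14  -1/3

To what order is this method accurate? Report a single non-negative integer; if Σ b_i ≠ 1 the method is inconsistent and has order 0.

b = (-1/6, 20/7, -19/14, -1/3)
c = (0, 7/8, 47/182, 131/30)
Ac = (0, 0, -63/52, 28547/21840)
Σ b_i: (-1/6)·1 + 20/7·1 + (-19/14)·1 + (-1/3)·1 = 1 ✓
b·c: 20/7·7/8 + (-19/14)·47/182 + (-1/3)·131/30 = 79571/114660 ≠ 1/2 ⇒ order 1.

1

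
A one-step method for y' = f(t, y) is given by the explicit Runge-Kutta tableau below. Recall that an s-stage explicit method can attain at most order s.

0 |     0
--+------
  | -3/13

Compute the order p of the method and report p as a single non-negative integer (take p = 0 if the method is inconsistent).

b = (-3/13)
c = (0)
Σ b_i: (-3/13)·1 = -3/13 ≠ 1 ⇒ order 0.

0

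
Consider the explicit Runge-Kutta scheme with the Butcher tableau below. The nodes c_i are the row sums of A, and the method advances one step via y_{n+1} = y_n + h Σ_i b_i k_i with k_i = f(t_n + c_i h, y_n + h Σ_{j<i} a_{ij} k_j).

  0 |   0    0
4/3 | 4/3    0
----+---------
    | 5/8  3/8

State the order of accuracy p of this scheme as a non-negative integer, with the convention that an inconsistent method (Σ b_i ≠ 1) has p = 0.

2

b = (5/8, 3/8)
c = (0, 4/3)
Σ b_i: 5/8·1 + 3/8·1 = 1 ✓
b·c: 3/8·4/3 = 1/2 ✓; 2 stages ⇒ order 2.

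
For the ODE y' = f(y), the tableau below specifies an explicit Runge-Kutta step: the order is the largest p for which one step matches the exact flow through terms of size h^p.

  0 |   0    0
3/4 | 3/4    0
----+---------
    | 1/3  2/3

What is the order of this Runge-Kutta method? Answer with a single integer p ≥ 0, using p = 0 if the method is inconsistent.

b = (1/3, 2/3)
c = (0, 3/4)
Σ b_i: 1/3·1 + 2/3·1 = 1 ✓
b·c: 2/3·3/4 = 1/2 ✓; 2 stages ⇒ order 2.

2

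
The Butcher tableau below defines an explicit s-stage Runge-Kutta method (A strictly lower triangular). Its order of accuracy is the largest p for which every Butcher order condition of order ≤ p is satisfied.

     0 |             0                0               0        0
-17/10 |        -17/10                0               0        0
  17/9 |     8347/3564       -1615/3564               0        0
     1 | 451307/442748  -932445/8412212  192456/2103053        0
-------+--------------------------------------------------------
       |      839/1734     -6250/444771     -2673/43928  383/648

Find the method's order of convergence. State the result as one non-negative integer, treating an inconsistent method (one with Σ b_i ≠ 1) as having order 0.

4

b = (839/1734, -6250/444771, -2673/43928, 383/648)
c = (0, -17/10, 17/9, 1)
Ac = (0, 0, 5491/7128, 1107/3064)
Σ b_i: 839/1734·1 + (-6250/444771)·1 + (-2673/43928)·1 + 383/648·1 = 1 ✓
b·c: (-6250/444771)·(-17/10) + (-2673/43928)·17/9 + 383/648·1 = 1/2 ✓
b·c²: (-6250/444771)·289/100 + (-2673/43928)·289/81 + 383/648·1 = 1/3 ✓
b·Ac: (-2673/43928)·5491/7128 + 383/648·1107/3064 = 1/6 ✓
b·c³: (-6250/444771)·(-4913/1000) + (-2673/43928)·4913/729 + 383/648·1 = 1/4 ✓
b·(c∘Ac): (-2673/43928)·93347/64152 + 383/648·1107/3064 = 1/8 ✓
b·Ac²: (-2673/43928)·(-93347/71280) + 383/648·189/30640 = 1/12 ✓
b·A²c: 383/648·27/383 = 1/24 ✓; 4 stages ⇒ order 4.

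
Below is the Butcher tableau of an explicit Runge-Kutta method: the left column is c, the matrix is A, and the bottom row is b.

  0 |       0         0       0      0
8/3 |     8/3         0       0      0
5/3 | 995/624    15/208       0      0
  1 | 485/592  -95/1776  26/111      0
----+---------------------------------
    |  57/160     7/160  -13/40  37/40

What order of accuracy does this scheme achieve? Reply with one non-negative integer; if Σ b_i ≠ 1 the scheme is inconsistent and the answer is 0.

b = (57/160, 7/160, -13/40, 37/40)
c = (0, 8/3, 5/3, 1)
Ac = (0, 0, 5/26, 55/222)
Σ b_i: 57/160·1 + 7/160·1 + (-13/40)·1 + 37/40·1 = 1 ✓
b·c: 7/160·8/3 + (-13/40)·5/3 + 37/40·1 = 1/2 ✓
b·c²: 7/160·64/9 + (-13/40)·25/9 + 37/40·1 = 1/3 ✓
b·Ac: (-13/40)·5/26 + 37/40·55/222 = 1/6 ✓
b·c³: 7/160·512/27 + (-13/40)·125/27 + 37/40·1 = 1/4 ✓
b·(c∘Ac): (-13/40)·25/78 + 37/40·55/222 = 1/8 ✓
b·Ac²: (-13/40)·20/39 + 37/40·10/37 = 1/12 ✓
b·A²c: 37/40·5/111 = 1/24 ✓; 4 stages ⇒ order 4.

4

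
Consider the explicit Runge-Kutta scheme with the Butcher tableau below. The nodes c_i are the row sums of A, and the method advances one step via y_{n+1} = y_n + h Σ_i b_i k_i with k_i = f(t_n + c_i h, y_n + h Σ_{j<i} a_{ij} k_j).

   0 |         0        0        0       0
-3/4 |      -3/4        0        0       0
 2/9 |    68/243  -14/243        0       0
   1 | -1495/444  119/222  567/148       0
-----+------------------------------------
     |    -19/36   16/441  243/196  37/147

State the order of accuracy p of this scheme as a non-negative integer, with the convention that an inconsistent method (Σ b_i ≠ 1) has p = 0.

4

b = (-19/36, 16/441, 243/196, 37/147)
c = (0, -3/4, 2/9, 1)
Ac = (0, 0, 7/162, 133/296)
Σ b_i: (-19/36)·1 + 16/441·1 + 243/196·1 + 37/147·1 = 1 ✓
b·c: 16/441·(-3/4) + 243/196·2/9 + 37/147·1 = 1/2 ✓
b·c²: 16/441·9/16 + 243/196·4/81 + 37/147·1 = 1/3 ✓
b·Ac: 243/196·7/162 + 37/147·133/296 = 1/6 ✓
b·c³: 16/441·(-27/64) + 243/196·8/729 + 37/147·1 = 1/4 ✓
b·(c∘Ac): 243/196·7/729 + 37/147·133/296 = 1/8 ✓
b·Ac²: 243/196·(-7/216) + 37/147·581/1184 = 1/12 ✓
b·A²c: 37/147·49/296 = 1/24 ✓; 4 stages ⇒ order 4.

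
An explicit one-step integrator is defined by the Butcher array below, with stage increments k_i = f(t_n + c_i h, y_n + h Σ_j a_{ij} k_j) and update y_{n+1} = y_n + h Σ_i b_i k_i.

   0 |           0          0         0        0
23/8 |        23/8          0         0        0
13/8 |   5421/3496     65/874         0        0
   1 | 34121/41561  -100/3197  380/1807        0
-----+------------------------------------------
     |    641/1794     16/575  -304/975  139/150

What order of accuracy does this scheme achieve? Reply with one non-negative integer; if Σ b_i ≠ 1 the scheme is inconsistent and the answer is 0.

4

b = (641/1794, 16/575, -304/975, 139/150)
c = (0, 23/8, 13/8, 1)
Ac = (0, 0, 65/304, 35/139)
Σ b_i: 641/1794·1 + 16/575·1 + (-304/975)·1 + 139/150·1 = 1 ✓
b·c: 16/575·23/8 + (-304/975)·13/8 + 139/150·1 = 1/2 ✓
b·c²: 16/575·529/64 + (-304/975)·169/64 + 139/150·1 = 1/3 ✓
b·Ac: (-304/975)·65/304 + 139/150·35/139 = 1/6 ✓
b·c³: 16/575·12167/512 + (-304/975)·2197/512 + 139/150·1 = 1/4 ✓
b·(c∘Ac): (-304/975)·845/2432 + 139/150·35/139 = 1/8 ✓
b·Ac²: (-304/975)·1495/2432 + 139/150·165/556 = 1/12 ✓
b·A²c: 139/150·25/556 = 1/24 ✓; 4 stages ⇒ order 4.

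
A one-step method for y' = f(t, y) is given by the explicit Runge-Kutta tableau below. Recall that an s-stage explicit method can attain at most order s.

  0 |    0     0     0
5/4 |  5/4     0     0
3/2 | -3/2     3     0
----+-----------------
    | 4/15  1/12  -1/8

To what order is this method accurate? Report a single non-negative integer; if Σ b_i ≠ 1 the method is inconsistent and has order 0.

b = (4/15, 1/12, -1/8)
c = (0, 5/4, 3/2)
Ac = (0, 0, 15/4)
Σ b_i: 4/15·1 + 1/12·1 + (-1/8)·1 = 9/40 ≠ 1 ⇒ order 0.

0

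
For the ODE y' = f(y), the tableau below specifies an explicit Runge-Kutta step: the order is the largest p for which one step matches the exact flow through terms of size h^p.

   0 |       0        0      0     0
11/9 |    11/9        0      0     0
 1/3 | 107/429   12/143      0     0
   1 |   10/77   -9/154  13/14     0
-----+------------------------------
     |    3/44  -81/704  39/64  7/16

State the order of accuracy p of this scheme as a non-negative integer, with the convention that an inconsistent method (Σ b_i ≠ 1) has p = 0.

b = (3/44, -81/704, 39/64, 7/16)
c = (0, 11/9, 1/3, 1)
Ac = (0, 0, 4/39, 5/21)
Σ b_i: 3/44·1 + (-81/704)·1 + 39/64·1 + 7/16·1 = 1 ✓
b·c: (-81/704)·11/9 + 39/64·1/3 + 7/16·1 = 1/2 ✓
b·c²: (-81/704)·121/81 + 39/64·1/9 + 7/16·1 = 1/3 ✓
b·Ac: 39/64·4/39 + 7/16·5/21 = 1/6 ✓
b·c³: (-81/704)·1331/729 + 39/64·1/27 + 7/16·1 = 1/4 ✓
b·(c∘Ac): 39/64·4/117 + 7/16·5/21 = 1/8 ✓
b·Ac²: 39/64·44/351 + 7/16·1/63 = 1/12 ✓
b·A²c: 7/16·2/21 = 1/24 ✓; 4 stages ⇒ order 4.

4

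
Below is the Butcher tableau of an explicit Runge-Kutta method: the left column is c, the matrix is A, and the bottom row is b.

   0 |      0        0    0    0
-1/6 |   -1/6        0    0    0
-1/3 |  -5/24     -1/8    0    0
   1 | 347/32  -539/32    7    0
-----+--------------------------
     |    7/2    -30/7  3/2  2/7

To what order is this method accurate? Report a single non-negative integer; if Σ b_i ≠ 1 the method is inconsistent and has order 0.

b = (7/2, -30/7, 3/2, 2/7)
c = (0, -1/6, -1/3, 1)
Ac = (0, 0, 1/48, 91/192)
Σ b_i: 7/2·1 + (-30/7)·1 + 3/2·1 + 2/7·1 = 1 ✓
b·c: (-30/7)·(-1/6) + 3/2·(-1/3) + 2/7·1 = 1/2 ✓
b·c²: (-30/7)·1/36 + 3/2·1/9 + 2/7·1 = 1/3 ✓
b·Ac: 3/2·1/48 + 2/7·91/192 = 1/6 ✓
b·c³: (-30/7)·(-1/216) + 3/2·(-1/27) + 2/7·1 = 1/4 ✓
b·(c∘Ac): 3/2·(-1/144) + 2/7·91/192 = 1/8 ✓
b·Ac²: 3/2·(-1/288) + 2/7·119/384 = 1/12 ✓
b·A²c: 2/7·7/48 = 1/24 ✓; 4 stages ⇒ order 4.

4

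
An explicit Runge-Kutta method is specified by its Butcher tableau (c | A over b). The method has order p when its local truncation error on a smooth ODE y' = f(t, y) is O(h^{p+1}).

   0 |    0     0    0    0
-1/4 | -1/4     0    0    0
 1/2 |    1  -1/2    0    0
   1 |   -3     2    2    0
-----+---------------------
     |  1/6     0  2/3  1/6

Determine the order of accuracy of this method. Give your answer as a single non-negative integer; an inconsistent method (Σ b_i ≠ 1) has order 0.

b = (1/6, 0, 2/3, 1/6)
c = (0, -1/4, 1/2, 1)
Ac = (0, 0, 1/8, 1/2)
Σ b_i: 1/6·1 + 2/3·1 + 1/6·1 = 1 ✓
b·c: 2/3·1/2 + 1/6·1 = 1/2 ✓
b·c²: 2/3·1/4 + 1/6·1 = 1/3 ✓
b·Ac: 2/3·1/8 + 1/6·1/2 = 1/6 ✓
b·c³: 2/3·1/8 + 1/6·1 = 1/4 ✓
b·(c∘Ac): 2/3·1/16 + 1/6·1/2 = 1/8 ✓
b·Ac²: 2/3·(-1/32) + 1/6·5/8 = 1/12 ✓
b·A²c: 1/6·1/4 = 1/24 ✓; 4 stages ⇒ order 4.

4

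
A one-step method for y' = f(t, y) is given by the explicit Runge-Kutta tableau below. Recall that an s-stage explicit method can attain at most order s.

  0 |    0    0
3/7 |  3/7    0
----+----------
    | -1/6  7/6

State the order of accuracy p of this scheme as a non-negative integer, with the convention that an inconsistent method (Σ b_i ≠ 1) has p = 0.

b = (-1/6, 7/6)
c = (0, 3/7)
Σ b_i: (-1/6)·1 + 7/6·1 = 1 ✓
b·c: 7/6·3/7 = 1/2 ✓; 2 stages ⇒ order 2.

2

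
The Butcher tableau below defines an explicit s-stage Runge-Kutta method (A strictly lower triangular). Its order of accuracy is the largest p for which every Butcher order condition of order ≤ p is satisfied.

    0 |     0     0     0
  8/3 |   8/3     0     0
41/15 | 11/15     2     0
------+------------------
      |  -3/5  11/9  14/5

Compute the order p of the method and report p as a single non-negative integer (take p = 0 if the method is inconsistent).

b = (-3/5, 11/9, 14/5)
c = (0, 8/3, 41/15)
Ac = (0, 0, 16/3)
Σ b_i: (-3/5)·1 + 11/9·1 + 14/5·1 = 154/45 ≠ 1 ⇒ order 0.

0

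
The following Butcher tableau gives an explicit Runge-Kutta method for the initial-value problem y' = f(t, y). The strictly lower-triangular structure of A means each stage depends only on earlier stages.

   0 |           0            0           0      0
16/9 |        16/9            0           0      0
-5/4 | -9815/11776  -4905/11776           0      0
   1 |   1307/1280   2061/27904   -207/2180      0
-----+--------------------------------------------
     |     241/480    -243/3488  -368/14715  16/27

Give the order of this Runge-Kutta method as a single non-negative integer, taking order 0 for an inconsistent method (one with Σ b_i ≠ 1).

b = (241/480, -243/3488, -368/14715, 16/27)
c = (0, 16/9, -5/4, 1)
Ac = (0, 0, -545/736, 1/4)
Σ b_i: 241/480·1 + (-243/3488)·1 + (-368/14715)·1 + 16/27·1 = 1 ✓
b·c: (-243/3488)·16/9 + (-368/14715)·(-5/4) + 16/27·1 = 1/2 ✓
b·c²: (-243/3488)·256/81 + (-368/14715)·25/16 + 16/27·1 = 1/3 ✓
b·Ac: (-368/14715)·(-545/736) + 16/27·1/4 = 1/6 ✓
b·c³: (-243/3488)·4096/729 + (-368/14715)·(-125/64) + 16/27·1 = 1/4 ✓
b·(c∘Ac): (-368/14715)·2725/2944 + 16/27·1/4 = 1/8 ✓
b·Ac²: (-368/14715)·(-545/414) + 16/27·49/576 = 1/12 ✓
b·A²c: 16/27·9/128 = 1/24 ✓; 4 stages ⇒ order 4.

4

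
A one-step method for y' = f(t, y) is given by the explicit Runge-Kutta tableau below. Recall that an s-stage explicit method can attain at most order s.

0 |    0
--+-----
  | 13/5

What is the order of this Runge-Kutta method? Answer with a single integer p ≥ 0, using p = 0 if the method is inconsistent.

0

b = (13/5)
c = (0)
Σ b_i: 13/5·1 = 13/5 ≠ 1 ⇒ order 0.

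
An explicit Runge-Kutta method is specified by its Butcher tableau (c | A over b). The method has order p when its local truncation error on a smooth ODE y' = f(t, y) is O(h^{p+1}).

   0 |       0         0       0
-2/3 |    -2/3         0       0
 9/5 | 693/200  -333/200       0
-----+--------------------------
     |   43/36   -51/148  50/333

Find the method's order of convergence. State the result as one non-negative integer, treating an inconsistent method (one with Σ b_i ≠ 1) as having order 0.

3

b = (43/36, -51/148, 50/333)
c = (0, -2/3, 9/5)
Ac = (0, 0, 111/100)
Σ b_i: 43/36·1 + (-51/148)·1 + 50/333·1 = 1 ✓
b·c: (-51/148)·(-2/3) + 50/333·9/5 = 1/2 ✓
b·c²: (-51/148)·4/9 + 50/333·81/25 = 1/3 ✓
b·Ac: 50/333·111/100 = 1/6 ✓; 3 stages ⇒ order 3.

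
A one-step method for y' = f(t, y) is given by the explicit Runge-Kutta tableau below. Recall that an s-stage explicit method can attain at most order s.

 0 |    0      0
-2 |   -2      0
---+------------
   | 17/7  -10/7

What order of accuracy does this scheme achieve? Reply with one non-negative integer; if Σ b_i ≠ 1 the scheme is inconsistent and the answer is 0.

1

b = (17/7, -10/7)
c = (0, -2)
Σ b_i: 17/7·1 + (-10/7)·1 = 1 ✓
b·c: (-10/7)·(-2) = 20/7 ≠ 1/2 ⇒ order 1.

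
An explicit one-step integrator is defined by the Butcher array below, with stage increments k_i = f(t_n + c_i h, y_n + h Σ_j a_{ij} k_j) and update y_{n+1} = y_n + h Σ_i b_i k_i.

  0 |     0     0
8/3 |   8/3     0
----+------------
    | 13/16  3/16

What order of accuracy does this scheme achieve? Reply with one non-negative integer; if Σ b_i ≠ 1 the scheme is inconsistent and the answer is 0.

b = (13/16, 3/16)
c = (0, 8/3)
Σ b_i: 13/16·1 + 3/16·1 = 1 ✓
b·c: 3/16·8/3 = 1/2 ✓; 2 stages ⇒ order 2.

2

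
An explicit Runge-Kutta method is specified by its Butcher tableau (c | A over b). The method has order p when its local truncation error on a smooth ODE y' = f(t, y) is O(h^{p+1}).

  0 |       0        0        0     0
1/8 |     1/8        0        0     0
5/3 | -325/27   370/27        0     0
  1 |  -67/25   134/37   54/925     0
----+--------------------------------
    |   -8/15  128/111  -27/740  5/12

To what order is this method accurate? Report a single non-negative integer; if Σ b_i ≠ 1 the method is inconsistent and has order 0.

b = (-8/15, 128/111, -27/740, 5/12)
c = (0, 1/8, 5/3, 1)
Ac = (0, 0, 185/108, 11/20)
Σ b_i: (-8/15)·1 + 128/111·1 + (-27/740)·1 + 5/12·1 = 1 ✓
b·c: 128/111·1/8 + (-27/740)·5/3 + 5/12·1 = 1/2 ✓
b·c²: 128/111·1/64 + (-27/740)·25/9 + 5/12·1 = 1/3 ✓
b·Ac: (-27/740)·185/108 + 5/12·11/20 = 1/6 ✓
b·c³: 128/111·1/512 + (-27/740)·125/27 + 5/12·1 = 1/4 ✓
b·(c∘Ac): (-27/740)·925/324 + 5/12·11/20 = 1/8 ✓
b·Ac²: (-27/740)·185/864 + 5/12·7/32 = 1/12 ✓
b·A²c: 5/12·1/10 = 1/24 ✓; 4 stages ⇒ order 4.

4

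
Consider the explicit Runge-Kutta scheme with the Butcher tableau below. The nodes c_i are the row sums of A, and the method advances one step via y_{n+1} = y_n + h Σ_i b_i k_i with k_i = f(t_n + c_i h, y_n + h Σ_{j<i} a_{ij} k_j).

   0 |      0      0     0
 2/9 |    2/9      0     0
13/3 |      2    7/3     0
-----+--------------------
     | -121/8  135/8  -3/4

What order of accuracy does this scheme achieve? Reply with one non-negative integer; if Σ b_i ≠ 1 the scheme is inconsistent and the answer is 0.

b = (-121/8, 135/8, -3/4)
c = (0, 2/9, 13/3)
Ac = (0, 0, 14/27)
Σ b_i: (-121/8)·1 + 135/8·1 + (-3/4)·1 = 1 ✓
b·c: 135/8·2/9 + (-3/4)·13/3 = 1/2 ✓
b·c²: 135/8·4/81 + (-3/4)·169/9 = -53/4 ≠ 1/3 ⇒ order 2.
b·Ac: (-3/4)·14/27 = -7/18 ≠ 1/6

2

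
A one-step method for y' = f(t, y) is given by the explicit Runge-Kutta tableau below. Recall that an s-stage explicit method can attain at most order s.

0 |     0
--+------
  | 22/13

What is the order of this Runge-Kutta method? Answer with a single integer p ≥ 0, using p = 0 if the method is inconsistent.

0

b = (22/13)
c = (0)
Σ b_i: 22/13·1 = 22/13 ≠ 1 ⇒ order 0.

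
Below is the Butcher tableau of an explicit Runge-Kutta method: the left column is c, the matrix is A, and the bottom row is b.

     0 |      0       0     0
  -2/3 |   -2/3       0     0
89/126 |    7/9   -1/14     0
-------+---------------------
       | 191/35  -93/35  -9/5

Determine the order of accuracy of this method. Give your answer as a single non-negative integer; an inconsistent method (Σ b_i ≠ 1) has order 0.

2

b = (191/35, -93/35, -9/5)
c = (0, -2/3, 89/126)
Ac = (0, 0, 1/21)
Σ b_i: 191/35·1 + (-93/35)·1 + (-9/5)·1 = 1 ✓
b·c: (-93/35)·(-2/3) + (-9/5)·89/126 = 1/2 ✓
b·c²: (-93/35)·4/9 + (-9/5)·7921/15876 = -18337/8820 ≠ 1/3 ⇒ order 2.
b·Ac: (-9/5)·1/21 = -3/35 ≠ 1/6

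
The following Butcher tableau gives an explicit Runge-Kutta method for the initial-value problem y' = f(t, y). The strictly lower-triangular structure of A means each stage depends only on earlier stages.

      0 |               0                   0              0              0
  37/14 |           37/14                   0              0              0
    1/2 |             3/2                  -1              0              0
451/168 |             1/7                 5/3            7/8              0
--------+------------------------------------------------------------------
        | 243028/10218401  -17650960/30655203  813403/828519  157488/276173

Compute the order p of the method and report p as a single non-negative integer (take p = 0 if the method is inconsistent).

3

b = (243028/10218401, -17650960/30655203, 813403/828519, 157488/276173)
c = (0, 37/14, 1/2, 451/168)
Ac = (0, 0, -37/14, 1627/336)
Σ b_i: 243028/10218401·1 + (-17650960/30655203)·1 + 813403/828519·1 + 157488/276173·1 = 1 ✓
b·c: (-17650960/30655203)·37/14 + 813403/828519·1/2 + 157488/276173·451/168 = 1/2 ✓
b·c²: (-17650960/30655203)·1369/196 + 813403/828519·1/4 + 157488/276173·203401/28224 = 1/3 ✓
b·Ac: 813403/828519·(-37/14) + 157488/276173·1627/336 = 1/6 ✓
b·c³: (-17650960/30655203)·50653/2744 + 813403/828519·1/8 + 157488/276173·91733851/4741632 = 2050965857/3897353376 ≠ 1/4 ⇒ order 3.
b·(c∘Ac): 813403/828519·(-37/28) + 157488/276173·733777/56448 = 662059861/108259816 ≠ 1/8
b·Ac²: 813403/828519·(-1369/196) + 157488/276173·55789/4704 = -2183779/23198532 ≠ 1/12
b·A²c: 157488/276173·(-37/16) = -364191/276173 ≠ 1/24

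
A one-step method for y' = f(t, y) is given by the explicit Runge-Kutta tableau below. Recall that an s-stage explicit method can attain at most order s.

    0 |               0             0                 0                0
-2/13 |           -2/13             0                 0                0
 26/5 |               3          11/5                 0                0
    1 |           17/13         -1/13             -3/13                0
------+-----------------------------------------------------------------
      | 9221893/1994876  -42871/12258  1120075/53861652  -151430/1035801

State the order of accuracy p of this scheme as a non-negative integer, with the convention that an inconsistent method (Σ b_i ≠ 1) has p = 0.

b = (9221893/1994876, -42871/12258, 1120075/53861652, -151430/1035801)
c = (0, -2/13, 26/5, 1)
Ac = (0, 0, -22/65, -1004/845)
Σ b_i: 9221893/1994876·1 + (-42871/12258)·1 + 1120075/53861652·1 + (-151430/1035801)·1 = 1 ✓
b·c: (-42871/12258)·(-2/13) + 1120075/53861652·26/5 + (-151430/1035801)·1 = 1/2 ✓
b·c²: (-42871/12258)·4/169 + 1120075/53861652·676/25 + (-151430/1035801)·1 = 1/3 ✓
b·Ac: 1120075/53861652·(-22/65) + (-151430/1035801)·(-1004/845) = 1/6 ✓
b·c³: (-42871/12258)·(-8/2197) + 1120075/53861652·17576/125 + (-151430/1035801)·1 = 6958476/2493595 ≠ 1/4 ⇒ order 3.
b·(c∘Ac): 1120075/53861652·(-44/25) + (-151430/1035801)·(-1004/845) = 8000105/58350123 ≠ 1/8
b·Ac²: 1120075/53861652·44/845 + (-151430/1035801)·(-342832/54925) = 2278179/2493595 ≠ 1/12
b·A²c: (-151430/1035801)·66/845 = -666292/58350123 ≠ 1/24

3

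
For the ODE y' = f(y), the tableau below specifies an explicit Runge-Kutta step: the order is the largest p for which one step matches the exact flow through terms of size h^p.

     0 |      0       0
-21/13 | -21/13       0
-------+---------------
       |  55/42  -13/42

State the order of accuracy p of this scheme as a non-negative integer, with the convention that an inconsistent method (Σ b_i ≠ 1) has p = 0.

2

b = (55/42, -13/42)
c = (0, -21/13)
Σ b_i: 55/42·1 + (-13/42)·1 = 1 ✓
b·c: (-13/42)·(-21/13) = 1/2 ✓; 2 stages ⇒ order 2.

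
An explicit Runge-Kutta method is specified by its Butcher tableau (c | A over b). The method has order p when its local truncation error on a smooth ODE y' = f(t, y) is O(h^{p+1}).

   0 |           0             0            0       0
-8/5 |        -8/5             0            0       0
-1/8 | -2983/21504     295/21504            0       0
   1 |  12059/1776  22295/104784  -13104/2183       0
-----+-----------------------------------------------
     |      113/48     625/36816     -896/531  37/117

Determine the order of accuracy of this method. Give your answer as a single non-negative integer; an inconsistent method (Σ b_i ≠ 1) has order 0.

b = (113/48, 625/36816, -896/531, 37/117)
c = (0, -8/5, -1/8, 1)
Ac = (0, 0, -59/2688, 91/222)
Σ b_i: 113/48·1 + 625/36816·1 + (-896/531)·1 + 37/117·1 = 1 ✓
b·c: 625/36816·(-8/5) + (-896/531)·(-1/8) + 37/117·1 = 1/2 ✓
b·c²: 625/36816·64/25 + (-896/531)·1/64 + 37/117·1 = 1/3 ✓
b·Ac: (-896/531)·(-59/2688) + 37/117·91/222 = 1/6 ✓
b·c³: 625/36816·(-512/125) + (-896/531)·(-1/512) + 37/117·1 = 1/4 ✓
b·(c∘Ac): (-896/531)·59/21504 + 37/117·91/222 = 1/8 ✓
b·Ac²: (-896/531)·59/1680 + 37/117·1001/2220 = 1/12 ✓
b·A²c: 37/117·39/296 = 1/24 ✓; 4 stages ⇒ order 4.

4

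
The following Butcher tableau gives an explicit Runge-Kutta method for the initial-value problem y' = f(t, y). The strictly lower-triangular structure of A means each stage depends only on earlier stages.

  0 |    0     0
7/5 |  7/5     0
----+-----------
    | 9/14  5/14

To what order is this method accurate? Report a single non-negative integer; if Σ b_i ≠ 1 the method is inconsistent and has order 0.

2

b = (9/14, 5/14)
c = (0, 7/5)
Σ b_i: 9/14·1 + 5/14·1 = 1 ✓
b·c: 5/14·7/5 = 1/2 ✓; 2 stages ⇒ order 2.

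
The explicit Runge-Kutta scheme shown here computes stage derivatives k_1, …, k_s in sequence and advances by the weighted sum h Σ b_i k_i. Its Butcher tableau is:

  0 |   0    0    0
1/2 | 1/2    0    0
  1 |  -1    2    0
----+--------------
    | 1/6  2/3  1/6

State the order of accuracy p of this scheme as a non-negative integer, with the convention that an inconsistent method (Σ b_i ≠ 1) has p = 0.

b = (1/6, 2/3, 1/6)
c = (0, 1/2, 1)
Ac = (0, 0, 1)
Σ b_i: 1/6·1 + 2/3·1 + 1/6·1 = 1 ✓
b·c: 2/3·1/2 + 1/6·1 = 1/2 ✓
b·c²: 2/3·1/4 + 1/6·1 = 1/3 ✓
b·Ac: 1/6·1 = 1/6 ✓; 3 stages ⇒ order 3.

3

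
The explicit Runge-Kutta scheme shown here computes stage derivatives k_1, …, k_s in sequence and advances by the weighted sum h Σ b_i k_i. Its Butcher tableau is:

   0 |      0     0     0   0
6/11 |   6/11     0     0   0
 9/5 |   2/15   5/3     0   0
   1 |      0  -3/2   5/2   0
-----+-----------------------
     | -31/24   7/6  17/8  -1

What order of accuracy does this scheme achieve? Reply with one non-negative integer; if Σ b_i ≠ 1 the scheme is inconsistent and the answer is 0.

1

b = (-31/24, 7/6, 17/8, -1)
c = (0, 6/11, 9/5, 1)
Ac = (0, 0, 10/11, 81/22)
Σ b_i: (-31/24)·1 + 7/6·1 + 17/8·1 + (-1)·1 = 1 ✓
b·c: 7/6·6/11 + 17/8·9/5 + (-1)·1 = 1523/440 ≠ 1/2 ⇒ order 1.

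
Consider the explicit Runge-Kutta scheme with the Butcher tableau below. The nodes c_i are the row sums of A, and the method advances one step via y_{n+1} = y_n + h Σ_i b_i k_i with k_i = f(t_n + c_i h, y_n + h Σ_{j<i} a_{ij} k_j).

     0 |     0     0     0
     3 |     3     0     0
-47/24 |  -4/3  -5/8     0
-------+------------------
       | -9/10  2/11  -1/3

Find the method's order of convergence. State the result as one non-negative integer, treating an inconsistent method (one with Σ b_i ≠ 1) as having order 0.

0

b = (-9/10, 2/11, -1/3)
c = (0, 3, -47/24)
Ac = (0, 0, -15/8)
Σ b_i: (-9/10)·1 + 2/11·1 + (-1/3)·1 = -347/330 ≠ 1 ⇒ order 0.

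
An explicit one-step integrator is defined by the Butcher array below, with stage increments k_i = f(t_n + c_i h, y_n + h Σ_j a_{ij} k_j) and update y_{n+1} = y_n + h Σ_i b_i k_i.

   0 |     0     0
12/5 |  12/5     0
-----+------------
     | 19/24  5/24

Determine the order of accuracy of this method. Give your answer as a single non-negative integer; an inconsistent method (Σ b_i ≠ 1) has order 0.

b = (19/24, 5/24)
c = (0, 12/5)
Σ b_i: 19/24·1 + 5/24·1 = 1 ✓
b·c: 5/24·12/5 = 1/2 ✓; 2 stages ⇒ order 2.

2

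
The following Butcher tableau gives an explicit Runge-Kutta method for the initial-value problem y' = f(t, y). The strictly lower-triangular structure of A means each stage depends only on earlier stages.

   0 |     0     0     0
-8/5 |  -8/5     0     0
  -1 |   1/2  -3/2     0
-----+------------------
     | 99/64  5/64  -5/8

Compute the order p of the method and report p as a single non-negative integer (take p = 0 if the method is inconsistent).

2

b = (99/64, 5/64, -5/8)
c = (0, -8/5, -1)
Ac = (0, 0, 12/5)
Σ b_i: 99/64·1 + 5/64·1 + (-5/8)·1 = 1 ✓
b·c: 5/64·(-8/5) + (-5/8)·(-1) = 1/2 ✓
b·c²: 5/64·64/25 + (-5/8)·1 = -17/40 ≠ 1/3 ⇒ order 2.
b·Ac: (-5/8)·12/5 = -3/2 ≠ 1/6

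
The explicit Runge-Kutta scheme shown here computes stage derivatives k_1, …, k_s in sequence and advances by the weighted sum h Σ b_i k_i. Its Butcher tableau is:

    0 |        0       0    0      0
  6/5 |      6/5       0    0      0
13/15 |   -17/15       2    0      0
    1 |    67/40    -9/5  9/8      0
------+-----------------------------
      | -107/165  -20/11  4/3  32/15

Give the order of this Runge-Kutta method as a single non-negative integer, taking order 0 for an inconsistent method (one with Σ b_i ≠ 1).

b = (-107/165, -20/11, 4/3, 32/15)
c = (0, 6/5, 13/15, 1)
Ac = (0, 0, 12/5, -237/200)
Σ b_i: (-107/165)·1 + (-20/11)·1 + 4/3·1 + 32/15·1 = 1 ✓
b·c: (-20/11)·6/5 + 4/3·13/15 + 32/15·1 = 548/495 ≠ 1/2 ⇒ order 1.

1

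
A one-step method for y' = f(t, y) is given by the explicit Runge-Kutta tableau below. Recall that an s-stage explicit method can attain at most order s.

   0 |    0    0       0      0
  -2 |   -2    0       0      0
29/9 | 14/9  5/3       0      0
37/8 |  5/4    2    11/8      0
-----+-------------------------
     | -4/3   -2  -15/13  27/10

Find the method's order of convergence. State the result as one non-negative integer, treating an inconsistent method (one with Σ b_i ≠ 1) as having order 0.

0

b = (-4/3, -2, -15/13, 27/10)
c = (0, -2, 29/9, 37/8)
Ac = (0, 0, -10/3, 31/72)
Σ b_i: (-4/3)·1 + (-2)·1 + (-15/13)·1 + 27/10·1 = -697/390 ≠ 1 ⇒ order 0.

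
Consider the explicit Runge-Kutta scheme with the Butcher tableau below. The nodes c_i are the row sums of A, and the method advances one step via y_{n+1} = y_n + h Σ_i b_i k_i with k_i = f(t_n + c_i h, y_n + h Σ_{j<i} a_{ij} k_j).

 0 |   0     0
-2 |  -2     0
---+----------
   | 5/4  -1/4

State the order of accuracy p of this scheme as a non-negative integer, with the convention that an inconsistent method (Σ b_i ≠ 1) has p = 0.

b = (5/4, -1/4)
c = (0, -2)
Σ b_i: 5/4·1 + (-1/4)·1 = 1 ✓
b·c: (-1/4)·(-2) = 1/2 ✓; 2 stages ⇒ order 2.

2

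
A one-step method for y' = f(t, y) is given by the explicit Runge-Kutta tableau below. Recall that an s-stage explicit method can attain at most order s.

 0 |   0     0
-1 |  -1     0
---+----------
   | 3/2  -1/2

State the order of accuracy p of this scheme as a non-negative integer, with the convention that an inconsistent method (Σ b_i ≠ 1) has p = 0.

2

b = (3/2, -1/2)
c = (0, -1)
Σ b_i: 3/2·1 + (-1/2)·1 = 1 ✓
b·c: (-1/2)·(-1) = 1/2 ✓; 2 stages ⇒ order 2.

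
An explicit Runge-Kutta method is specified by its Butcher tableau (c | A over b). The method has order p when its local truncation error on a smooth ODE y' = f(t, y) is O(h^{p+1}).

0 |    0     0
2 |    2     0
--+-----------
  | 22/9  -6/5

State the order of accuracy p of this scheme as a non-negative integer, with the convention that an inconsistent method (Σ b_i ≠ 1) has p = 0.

0

b = (22/9, -6/5)
c = (0, 2)
Σ b_i: 22/9·1 + (-6/5)·1 = 56/45 ≠ 1 ⇒ order 0.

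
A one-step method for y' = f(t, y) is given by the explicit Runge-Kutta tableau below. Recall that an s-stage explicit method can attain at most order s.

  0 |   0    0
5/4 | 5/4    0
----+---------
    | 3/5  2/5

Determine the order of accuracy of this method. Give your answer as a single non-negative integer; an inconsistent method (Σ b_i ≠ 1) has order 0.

b = (3/5, 2/5)
c = (0, 5/4)
Σ b_i: 3/5·1 + 2/5·1 = 1 ✓
b·c: 2/5·5/4 = 1/2 ✓; 2 stages ⇒ order 2.

2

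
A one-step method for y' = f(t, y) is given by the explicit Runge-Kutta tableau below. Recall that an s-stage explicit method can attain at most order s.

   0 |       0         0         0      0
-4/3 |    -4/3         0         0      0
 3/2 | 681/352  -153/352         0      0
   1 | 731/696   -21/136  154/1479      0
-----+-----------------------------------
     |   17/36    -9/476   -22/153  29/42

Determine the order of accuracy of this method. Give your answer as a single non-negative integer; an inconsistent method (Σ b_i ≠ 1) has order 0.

4

b = (17/36, -9/476, -22/153, 29/42)
c = (0, -4/3, 3/2, 1)
Ac = (0, 0, 51/88, 21/58)
Σ b_i: 17/36·1 + (-9/476)·1 + (-22/153)·1 + 29/42·1 = 1 ✓
b·c: (-9/476)·(-4/3) + (-22/153)·3/2 + 29/42·1 = 1/2 ✓
b·c²: (-9/476)·16/9 + (-22/153)·9/4 + 29/42·1 = 1/3 ✓
b·Ac: (-22/153)·51/88 + 29/42·21/58 = 1/6 ✓
b·c³: (-9/476)·(-64/27) + (-22/153)·27/8 + 29/42·1 = 1/4 ✓
b·(c∘Ac): (-22/153)·153/176 + 29/42·21/58 = 1/8 ✓
b·Ac²: (-22/153)·(-17/22) + 29/42·(-7/174) = 1/12 ✓
b·A²c: 29/42·7/116 = 1/24 ✓; 4 stages ⇒ order 4.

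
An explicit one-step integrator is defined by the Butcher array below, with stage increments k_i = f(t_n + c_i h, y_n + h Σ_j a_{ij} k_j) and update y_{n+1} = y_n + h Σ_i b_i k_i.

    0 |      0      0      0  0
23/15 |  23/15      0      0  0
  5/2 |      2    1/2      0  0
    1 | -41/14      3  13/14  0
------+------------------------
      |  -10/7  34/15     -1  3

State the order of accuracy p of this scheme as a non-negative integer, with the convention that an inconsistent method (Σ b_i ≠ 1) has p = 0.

0

b = (-10/7, 34/15, -1, 3)
c = (0, 23/15, 5/2, 1)
Ac = (0, 0, 23/30, 969/140)
Σ b_i: (-10/7)·1 + 34/15·1 + (-1)·1 + 3·1 = 298/105 ≠ 1 ⇒ order 0.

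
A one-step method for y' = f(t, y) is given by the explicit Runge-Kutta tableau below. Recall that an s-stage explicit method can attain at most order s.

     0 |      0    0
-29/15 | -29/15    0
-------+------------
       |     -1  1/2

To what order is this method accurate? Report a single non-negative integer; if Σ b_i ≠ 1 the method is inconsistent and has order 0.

0

b = (-1, 1/2)
c = (0, -29/15)
Σ b_i: (-1)·1 + 1/2·1 = -1/2 ≠ 1 ⇒ order 0.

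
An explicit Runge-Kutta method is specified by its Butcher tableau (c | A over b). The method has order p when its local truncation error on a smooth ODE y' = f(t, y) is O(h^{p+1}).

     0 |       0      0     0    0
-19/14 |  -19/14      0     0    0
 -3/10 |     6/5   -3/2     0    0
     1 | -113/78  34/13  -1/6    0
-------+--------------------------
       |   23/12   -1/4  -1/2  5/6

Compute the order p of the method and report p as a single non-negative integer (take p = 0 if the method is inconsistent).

0

b = (23/12, -1/4, -1/2, 5/6)
c = (0, -19/14, -3/10, 1)
Ac = (0, 0, 57/28, -6369/1820)
Σ b_i: 23/12·1 + (-1/4)·1 + (-1/2)·1 + 5/6·1 = 2 ≠ 1 ⇒ order 0.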